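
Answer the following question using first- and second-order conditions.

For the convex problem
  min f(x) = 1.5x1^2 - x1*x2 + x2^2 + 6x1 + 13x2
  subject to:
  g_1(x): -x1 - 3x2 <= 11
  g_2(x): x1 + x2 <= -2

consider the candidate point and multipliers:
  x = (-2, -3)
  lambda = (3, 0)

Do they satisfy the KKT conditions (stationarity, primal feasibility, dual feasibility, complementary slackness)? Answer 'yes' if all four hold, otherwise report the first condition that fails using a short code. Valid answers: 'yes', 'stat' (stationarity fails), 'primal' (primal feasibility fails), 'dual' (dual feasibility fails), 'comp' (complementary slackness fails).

Gradient of f: grad f(x) = Q x + c = (3, 9)
Constraint values g_i(x) = a_i^T x - b_i:
  g_1((-2, -3)) = 0
  g_2((-2, -3)) = -3
Stationarity residual: grad f(x) + sum_i lambda_i a_i = (0, 0)
  -> stationarity OK
Primal feasibility (all g_i <= 0): OK
Dual feasibility (all lambda_i >= 0): OK
Complementary slackness (lambda_i * g_i(x) = 0 for all i): OK

Verdict: yes, KKT holds.

yes


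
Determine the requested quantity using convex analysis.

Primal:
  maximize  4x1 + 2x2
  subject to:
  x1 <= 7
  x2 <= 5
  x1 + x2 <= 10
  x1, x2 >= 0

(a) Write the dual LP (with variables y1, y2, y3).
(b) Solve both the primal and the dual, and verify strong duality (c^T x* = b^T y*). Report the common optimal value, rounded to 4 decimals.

The standard primal-dual pair for 'max c^T x s.t. A x <= b, x >= 0' is:
  Dual:  min b^T y  s.t.  A^T y >= c,  y >= 0.

So the dual LP is:
  minimize  7y1 + 5y2 + 10y3
  subject to:
    y1 + y3 >= 4
    y2 + y3 >= 2
    y1, y2, y3 >= 0

Solving the primal: x* = (7, 3).
  primal value c^T x* = 34.
Solving the dual: y* = (2, 0, 2).
  dual value b^T y* = 34.
Strong duality: c^T x* = b^T y*. Confirmed.

34


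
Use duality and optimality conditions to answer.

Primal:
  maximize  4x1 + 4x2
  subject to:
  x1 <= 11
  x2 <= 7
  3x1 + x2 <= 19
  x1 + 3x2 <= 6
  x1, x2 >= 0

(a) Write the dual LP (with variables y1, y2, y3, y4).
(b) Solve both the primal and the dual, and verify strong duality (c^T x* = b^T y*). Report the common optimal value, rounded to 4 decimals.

The standard primal-dual pair for 'max c^T x s.t. A x <= b, x >= 0' is:
  Dual:  min b^T y  s.t.  A^T y >= c,  y >= 0.

So the dual LP is:
  minimize  11y1 + 7y2 + 19y3 + 6y4
  subject to:
    y1 + 3y3 + y4 >= 4
    y2 + y3 + 3y4 >= 4
    y1, y2, y3, y4 >= 0

Solving the primal: x* = (6, 0).
  primal value c^T x* = 24.
Solving the dual: y* = (0, 0, 0, 4).
  dual value b^T y* = 24.
Strong duality: c^T x* = b^T y*. Confirmed.

24


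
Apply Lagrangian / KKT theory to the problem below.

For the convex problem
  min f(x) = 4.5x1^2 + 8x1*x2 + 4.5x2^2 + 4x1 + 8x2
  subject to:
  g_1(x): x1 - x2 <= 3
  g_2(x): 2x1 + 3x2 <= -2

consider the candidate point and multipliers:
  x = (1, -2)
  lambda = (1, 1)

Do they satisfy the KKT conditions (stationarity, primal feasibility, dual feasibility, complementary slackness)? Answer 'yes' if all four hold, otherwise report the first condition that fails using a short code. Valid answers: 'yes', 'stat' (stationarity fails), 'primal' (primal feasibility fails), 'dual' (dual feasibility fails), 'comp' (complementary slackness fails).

Gradient of f: grad f(x) = Q x + c = (-3, -2)
Constraint values g_i(x) = a_i^T x - b_i:
  g_1((1, -2)) = 0
  g_2((1, -2)) = -2
Stationarity residual: grad f(x) + sum_i lambda_i a_i = (0, 0)
  -> stationarity OK
Primal feasibility (all g_i <= 0): OK
Dual feasibility (all lambda_i >= 0): OK
Complementary slackness (lambda_i * g_i(x) = 0 for all i): FAILS

Verdict: the first failing condition is complementary_slackness -> comp.

comp


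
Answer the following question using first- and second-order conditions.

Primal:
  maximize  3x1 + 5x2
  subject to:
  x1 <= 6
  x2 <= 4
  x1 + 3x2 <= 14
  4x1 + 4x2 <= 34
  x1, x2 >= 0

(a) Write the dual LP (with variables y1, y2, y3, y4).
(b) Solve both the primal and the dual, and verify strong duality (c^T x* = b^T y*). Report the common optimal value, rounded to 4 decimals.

The standard primal-dual pair for 'max c^T x s.t. A x <= b, x >= 0' is:
  Dual:  min b^T y  s.t.  A^T y >= c,  y >= 0.

So the dual LP is:
  minimize  6y1 + 4y2 + 14y3 + 34y4
  subject to:
    y1 + y3 + 4y4 >= 3
    y2 + 3y3 + 4y4 >= 5
    y1, y2, y3, y4 >= 0

Solving the primal: x* = (5.75, 2.75).
  primal value c^T x* = 31.
Solving the dual: y* = (0, 0, 1, 0.5).
  dual value b^T y* = 31.
Strong duality: c^T x* = b^T y*. Confirmed.

31


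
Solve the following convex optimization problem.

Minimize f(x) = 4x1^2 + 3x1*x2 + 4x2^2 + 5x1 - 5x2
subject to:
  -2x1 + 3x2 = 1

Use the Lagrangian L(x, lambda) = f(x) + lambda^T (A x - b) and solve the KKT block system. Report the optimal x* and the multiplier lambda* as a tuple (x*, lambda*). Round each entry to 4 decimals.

Form the Lagrangian:
  L(x, lambda) = (1/2) x^T Q x + c^T x + lambda^T (A x - b)
Stationarity (grad_x L = 0): Q x + c + A^T lambda = 0.
Primal feasibility: A x = b.

This gives the KKT block system:
  [ Q   A^T ] [ x     ]   [-c ]
  [ A    0  ] [ lambda ] = [ b ]

Solving the linear system:
  x*      = (-0.2857, 0.1429)
  lambda* = (1.5714)
  f(x*)   = -1.8571

x* = (-0.2857, 0.1429), lambda* = (1.5714)


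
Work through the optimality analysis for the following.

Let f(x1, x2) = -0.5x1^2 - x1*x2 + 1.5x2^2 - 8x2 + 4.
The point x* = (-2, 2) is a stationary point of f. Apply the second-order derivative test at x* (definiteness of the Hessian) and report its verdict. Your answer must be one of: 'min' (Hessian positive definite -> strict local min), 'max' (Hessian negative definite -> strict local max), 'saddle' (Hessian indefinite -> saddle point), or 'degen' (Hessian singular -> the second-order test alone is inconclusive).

Compute the Hessian H = grad^2 f:
  H = [[-1, -1], [-1, 3]]
Verify stationarity: grad f(x*) = H x* + g = (0, 0).
Eigenvalues of H: -1.2361, 3.2361.
Eigenvalues have mixed signs, so H is indefinite -> x* is a saddle point.

saddle


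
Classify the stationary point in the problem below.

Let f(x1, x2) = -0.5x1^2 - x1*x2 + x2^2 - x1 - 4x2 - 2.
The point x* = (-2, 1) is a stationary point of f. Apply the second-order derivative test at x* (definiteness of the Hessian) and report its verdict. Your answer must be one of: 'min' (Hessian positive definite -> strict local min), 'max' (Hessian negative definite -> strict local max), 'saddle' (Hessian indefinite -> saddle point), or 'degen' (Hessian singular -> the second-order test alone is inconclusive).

Compute the Hessian H = grad^2 f:
  H = [[-1, -1], [-1, 2]]
Verify stationarity: grad f(x*) = H x* + g = (0, 0).
Eigenvalues of H: -1.3028, 2.3028.
Eigenvalues have mixed signs, so H is indefinite -> x* is a saddle point.

saddle


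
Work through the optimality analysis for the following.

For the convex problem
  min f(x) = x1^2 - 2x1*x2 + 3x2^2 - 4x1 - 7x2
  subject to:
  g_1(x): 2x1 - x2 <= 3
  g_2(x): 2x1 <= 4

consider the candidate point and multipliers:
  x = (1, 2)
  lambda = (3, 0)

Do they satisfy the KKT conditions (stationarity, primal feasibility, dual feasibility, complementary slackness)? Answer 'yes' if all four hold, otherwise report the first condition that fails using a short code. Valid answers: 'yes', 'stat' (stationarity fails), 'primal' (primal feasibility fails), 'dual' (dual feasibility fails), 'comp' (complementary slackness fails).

Gradient of f: grad f(x) = Q x + c = (-6, 3)
Constraint values g_i(x) = a_i^T x - b_i:
  g_1((1, 2)) = -3
  g_2((1, 2)) = -2
Stationarity residual: grad f(x) + sum_i lambda_i a_i = (0, 0)
  -> stationarity OK
Primal feasibility (all g_i <= 0): OK
Dual feasibility (all lambda_i >= 0): OK
Complementary slackness (lambda_i * g_i(x) = 0 for all i): FAILS

Verdict: the first failing condition is complementary_slackness -> comp.

comp


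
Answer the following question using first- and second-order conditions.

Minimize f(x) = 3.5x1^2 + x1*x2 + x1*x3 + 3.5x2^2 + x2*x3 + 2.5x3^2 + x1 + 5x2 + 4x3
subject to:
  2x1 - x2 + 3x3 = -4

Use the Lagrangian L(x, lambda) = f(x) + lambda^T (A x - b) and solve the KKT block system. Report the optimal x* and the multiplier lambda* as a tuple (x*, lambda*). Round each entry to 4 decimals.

Form the Lagrangian:
  L(x, lambda) = (1/2) x^T Q x + c^T x + lambda^T (A x - b)
Stationarity (grad_x L = 0): Q x + c + A^T lambda = 0.
Primal feasibility: A x = b.

This gives the KKT block system:
  [ Q   A^T ] [ x     ]   [-c ]
  [ A    0  ] [ lambda ] = [ b ]

Solving the linear system:
  x*      = (-0.2027, -0.3488, -1.3144)
  lambda* = (1.0412)
  f(x*)   = -1.5198

x* = (-0.2027, -0.3488, -1.3144), lambda* = (1.0412)


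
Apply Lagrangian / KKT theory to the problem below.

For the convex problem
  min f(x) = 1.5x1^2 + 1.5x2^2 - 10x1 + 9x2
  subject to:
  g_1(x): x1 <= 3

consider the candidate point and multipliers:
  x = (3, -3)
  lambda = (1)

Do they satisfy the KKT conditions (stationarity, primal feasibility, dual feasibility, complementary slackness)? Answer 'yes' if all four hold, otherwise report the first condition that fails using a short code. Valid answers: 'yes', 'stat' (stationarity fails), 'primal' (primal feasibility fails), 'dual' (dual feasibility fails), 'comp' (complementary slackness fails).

Gradient of f: grad f(x) = Q x + c = (-1, 0)
Constraint values g_i(x) = a_i^T x - b_i:
  g_1((3, -3)) = 0
Stationarity residual: grad f(x) + sum_i lambda_i a_i = (0, 0)
  -> stationarity OK
Primal feasibility (all g_i <= 0): OK
Dual feasibility (all lambda_i >= 0): OK
Complementary slackness (lambda_i * g_i(x) = 0 for all i): OK

Verdict: yes, KKT holds.

yes


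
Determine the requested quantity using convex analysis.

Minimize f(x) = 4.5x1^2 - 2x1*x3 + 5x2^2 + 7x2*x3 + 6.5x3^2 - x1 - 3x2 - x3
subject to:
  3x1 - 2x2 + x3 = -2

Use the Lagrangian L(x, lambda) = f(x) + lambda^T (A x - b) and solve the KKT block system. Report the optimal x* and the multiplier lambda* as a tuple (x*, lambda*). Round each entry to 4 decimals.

Form the Lagrangian:
  L(x, lambda) = (1/2) x^T Q x + c^T x + lambda^T (A x - b)
Stationarity (grad_x L = 0): Q x + c + A^T lambda = 0.
Primal feasibility: A x = b.

This gives the KKT block system:
  [ Q   A^T ] [ x     ]   [-c ]
  [ A    0  ] [ lambda ] = [ b ]

Solving the linear system:
  x*      = (-0.1364, 0.6328, -0.3252)
  lambda* = (0.5257)
  f(x*)   = -0.1927

x* = (-0.1364, 0.6328, -0.3252), lambda* = (0.5257)


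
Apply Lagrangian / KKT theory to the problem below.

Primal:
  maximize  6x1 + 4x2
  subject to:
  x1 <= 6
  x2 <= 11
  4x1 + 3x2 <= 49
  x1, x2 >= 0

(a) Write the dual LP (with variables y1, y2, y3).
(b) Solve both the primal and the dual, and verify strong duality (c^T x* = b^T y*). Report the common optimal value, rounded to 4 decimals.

The standard primal-dual pair for 'max c^T x s.t. A x <= b, x >= 0' is:
  Dual:  min b^T y  s.t.  A^T y >= c,  y >= 0.

So the dual LP is:
  minimize  6y1 + 11y2 + 49y3
  subject to:
    y1 + 4y3 >= 6
    y2 + 3y3 >= 4
    y1, y2, y3 >= 0

Solving the primal: x* = (6, 8.3333).
  primal value c^T x* = 69.3333.
Solving the dual: y* = (0.6667, 0, 1.3333).
  dual value b^T y* = 69.3333.
Strong duality: c^T x* = b^T y*. Confirmed.

69.3333


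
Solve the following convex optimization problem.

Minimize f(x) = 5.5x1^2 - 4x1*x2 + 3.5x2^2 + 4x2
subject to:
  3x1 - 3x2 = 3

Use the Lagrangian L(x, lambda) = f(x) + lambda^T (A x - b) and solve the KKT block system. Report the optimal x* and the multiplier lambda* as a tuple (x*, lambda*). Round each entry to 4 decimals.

Form the Lagrangian:
  L(x, lambda) = (1/2) x^T Q x + c^T x + lambda^T (A x - b)
Stationarity (grad_x L = 0): Q x + c + A^T lambda = 0.
Primal feasibility: A x = b.

This gives the KKT block system:
  [ Q   A^T ] [ x     ]   [-c ]
  [ A    0  ] [ lambda ] = [ b ]

Solving the linear system:
  x*      = (-0.1, -1.1)
  lambda* = (-1.1)
  f(x*)   = -0.55

x* = (-0.1, -1.1), lambda* = (-1.1)


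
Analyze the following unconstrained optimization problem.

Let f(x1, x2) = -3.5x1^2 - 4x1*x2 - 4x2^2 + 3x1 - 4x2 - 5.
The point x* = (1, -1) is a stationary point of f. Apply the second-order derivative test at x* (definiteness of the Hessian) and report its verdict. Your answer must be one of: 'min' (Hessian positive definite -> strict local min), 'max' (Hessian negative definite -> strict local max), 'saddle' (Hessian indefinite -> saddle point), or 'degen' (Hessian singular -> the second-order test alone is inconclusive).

Compute the Hessian H = grad^2 f:
  H = [[-7, -4], [-4, -8]]
Verify stationarity: grad f(x*) = H x* + g = (0, 0).
Eigenvalues of H: -11.5311, -3.4689.
Both eigenvalues < 0, so H is negative definite -> x* is a strict local max.

max


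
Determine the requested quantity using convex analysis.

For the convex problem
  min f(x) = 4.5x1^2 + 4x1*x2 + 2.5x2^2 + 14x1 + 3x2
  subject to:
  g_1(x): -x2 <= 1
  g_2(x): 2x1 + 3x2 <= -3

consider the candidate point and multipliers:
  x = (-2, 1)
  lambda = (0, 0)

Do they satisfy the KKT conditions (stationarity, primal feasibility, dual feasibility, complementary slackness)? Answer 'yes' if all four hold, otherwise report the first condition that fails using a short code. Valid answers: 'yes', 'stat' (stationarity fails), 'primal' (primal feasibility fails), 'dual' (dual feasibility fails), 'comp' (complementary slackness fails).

Gradient of f: grad f(x) = Q x + c = (0, 0)
Constraint values g_i(x) = a_i^T x - b_i:
  g_1((-2, 1)) = -2
  g_2((-2, 1)) = 2
Stationarity residual: grad f(x) + sum_i lambda_i a_i = (0, 0)
  -> stationarity OK
Primal feasibility (all g_i <= 0): FAILS
Dual feasibility (all lambda_i >= 0): OK
Complementary slackness (lambda_i * g_i(x) = 0 for all i): OK

Verdict: the first failing condition is primal_feasibility -> primal.

primal


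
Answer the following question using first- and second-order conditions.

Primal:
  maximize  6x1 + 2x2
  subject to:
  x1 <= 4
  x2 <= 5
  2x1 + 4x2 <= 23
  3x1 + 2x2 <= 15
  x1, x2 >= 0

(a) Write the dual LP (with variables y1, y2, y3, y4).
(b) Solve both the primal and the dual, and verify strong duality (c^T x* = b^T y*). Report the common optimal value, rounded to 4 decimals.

The standard primal-dual pair for 'max c^T x s.t. A x <= b, x >= 0' is:
  Dual:  min b^T y  s.t.  A^T y >= c,  y >= 0.

So the dual LP is:
  minimize  4y1 + 5y2 + 23y3 + 15y4
  subject to:
    y1 + 2y3 + 3y4 >= 6
    y2 + 4y3 + 2y4 >= 2
    y1, y2, y3, y4 >= 0

Solving the primal: x* = (4, 1.5).
  primal value c^T x* = 27.
Solving the dual: y* = (3, 0, 0, 1).
  dual value b^T y* = 27.
Strong duality: c^T x* = b^T y*. Confirmed.

27


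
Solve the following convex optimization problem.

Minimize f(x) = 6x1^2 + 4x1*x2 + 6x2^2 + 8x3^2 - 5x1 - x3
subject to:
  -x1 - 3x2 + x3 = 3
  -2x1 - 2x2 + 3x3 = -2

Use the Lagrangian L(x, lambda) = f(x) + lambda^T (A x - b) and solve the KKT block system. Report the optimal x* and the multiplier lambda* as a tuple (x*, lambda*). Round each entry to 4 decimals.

Form the Lagrangian:
  L(x, lambda) = (1/2) x^T Q x + c^T x + lambda^T (A x - b)
Stationarity (grad_x L = 0): Q x + c + A^T lambda = 0.
Primal feasibility: A x = b.

This gives the KKT block system:
  [ Q   A^T ] [ x     ]   [-c ]
  [ A    0  ] [ lambda ] = [ b ]

Solving the linear system:
  x*      = (1.5213, -1.7887, -0.845)
  lambda* = (-10.74, 8.42)
  f(x*)   = 21.1494

x* = (1.5213, -1.7887, -0.845), lambda* = (-10.74, 8.42)


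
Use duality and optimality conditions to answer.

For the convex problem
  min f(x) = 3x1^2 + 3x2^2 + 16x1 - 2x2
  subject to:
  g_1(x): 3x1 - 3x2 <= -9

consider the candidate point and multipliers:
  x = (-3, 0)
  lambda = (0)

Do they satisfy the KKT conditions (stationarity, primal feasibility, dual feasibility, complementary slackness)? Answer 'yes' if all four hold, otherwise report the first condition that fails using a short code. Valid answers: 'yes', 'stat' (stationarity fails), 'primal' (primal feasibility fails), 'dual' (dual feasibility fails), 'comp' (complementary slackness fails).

Gradient of f: grad f(x) = Q x + c = (-2, -2)
Constraint values g_i(x) = a_i^T x - b_i:
  g_1((-3, 0)) = 0
Stationarity residual: grad f(x) + sum_i lambda_i a_i = (-2, -2)
  -> stationarity FAILS
Primal feasibility (all g_i <= 0): OK
Dual feasibility (all lambda_i >= 0): OK
Complementary slackness (lambda_i * g_i(x) = 0 for all i): OK

Verdict: the first failing condition is stationarity -> stat.

stat


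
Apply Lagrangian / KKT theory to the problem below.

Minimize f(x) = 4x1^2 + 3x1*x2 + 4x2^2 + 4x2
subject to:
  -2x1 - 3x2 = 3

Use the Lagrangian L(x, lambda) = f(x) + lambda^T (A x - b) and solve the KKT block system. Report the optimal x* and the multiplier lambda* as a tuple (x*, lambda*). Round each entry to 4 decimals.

Form the Lagrangian:
  L(x, lambda) = (1/2) x^T Q x + c^T x + lambda^T (A x - b)
Stationarity (grad_x L = 0): Q x + c + A^T lambda = 0.
Primal feasibility: A x = b.

This gives the KKT block system:
  [ Q   A^T ] [ x     ]   [-c ]
  [ A    0  ] [ lambda ] = [ b ]

Solving the linear system:
  x*      = (0.0441, -1.0294)
  lambda* = (-1.3676)
  f(x*)   = -0.0074

x* = (0.0441, -1.0294), lambda* = (-1.3676)


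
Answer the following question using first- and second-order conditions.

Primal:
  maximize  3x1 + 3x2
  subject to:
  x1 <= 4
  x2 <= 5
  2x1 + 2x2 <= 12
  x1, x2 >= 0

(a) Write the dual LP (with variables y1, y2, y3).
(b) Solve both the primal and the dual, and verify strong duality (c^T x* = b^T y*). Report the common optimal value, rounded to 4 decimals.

The standard primal-dual pair for 'max c^T x s.t. A x <= b, x >= 0' is:
  Dual:  min b^T y  s.t.  A^T y >= c,  y >= 0.

So the dual LP is:
  minimize  4y1 + 5y2 + 12y3
  subject to:
    y1 + 2y3 >= 3
    y2 + 2y3 >= 3
    y1, y2, y3 >= 0

Solving the primal: x* = (1, 5).
  primal value c^T x* = 18.
Solving the dual: y* = (0, 0, 1.5).
  dual value b^T y* = 18.
Strong duality: c^T x* = b^T y*. Confirmed.

18


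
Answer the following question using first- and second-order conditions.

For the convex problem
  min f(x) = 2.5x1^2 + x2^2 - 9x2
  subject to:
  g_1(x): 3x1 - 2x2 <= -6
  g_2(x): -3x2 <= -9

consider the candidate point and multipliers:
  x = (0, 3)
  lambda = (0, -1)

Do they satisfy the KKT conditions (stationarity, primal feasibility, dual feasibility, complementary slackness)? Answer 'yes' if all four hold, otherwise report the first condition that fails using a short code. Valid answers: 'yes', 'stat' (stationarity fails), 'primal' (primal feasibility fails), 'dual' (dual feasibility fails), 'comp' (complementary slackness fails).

Gradient of f: grad f(x) = Q x + c = (0, -3)
Constraint values g_i(x) = a_i^T x - b_i:
  g_1((0, 3)) = 0
  g_2((0, 3)) = 0
Stationarity residual: grad f(x) + sum_i lambda_i a_i = (0, 0)
  -> stationarity OK
Primal feasibility (all g_i <= 0): OK
Dual feasibility (all lambda_i >= 0): FAILS
Complementary slackness (lambda_i * g_i(x) = 0 for all i): OK

Verdict: the first failing condition is dual_feasibility -> dual.

dual


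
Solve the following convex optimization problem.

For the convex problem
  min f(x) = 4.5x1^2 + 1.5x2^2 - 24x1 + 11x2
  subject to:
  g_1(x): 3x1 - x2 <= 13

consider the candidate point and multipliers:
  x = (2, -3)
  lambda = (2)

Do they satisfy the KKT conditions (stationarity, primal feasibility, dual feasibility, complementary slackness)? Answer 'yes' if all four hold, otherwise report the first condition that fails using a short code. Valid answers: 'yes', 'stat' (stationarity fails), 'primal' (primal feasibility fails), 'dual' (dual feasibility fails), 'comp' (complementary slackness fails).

Gradient of f: grad f(x) = Q x + c = (-6, 2)
Constraint values g_i(x) = a_i^T x - b_i:
  g_1((2, -3)) = -4
Stationarity residual: grad f(x) + sum_i lambda_i a_i = (0, 0)
  -> stationarity OK
Primal feasibility (all g_i <= 0): OK
Dual feasibility (all lambda_i >= 0): OK
Complementary slackness (lambda_i * g_i(x) = 0 for all i): FAILS

Verdict: the first failing condition is complementary_slackness -> comp.

comp


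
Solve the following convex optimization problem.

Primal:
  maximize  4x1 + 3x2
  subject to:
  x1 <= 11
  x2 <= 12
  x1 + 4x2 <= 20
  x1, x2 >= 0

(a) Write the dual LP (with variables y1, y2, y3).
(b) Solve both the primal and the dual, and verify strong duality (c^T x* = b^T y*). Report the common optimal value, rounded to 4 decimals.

The standard primal-dual pair for 'max c^T x s.t. A x <= b, x >= 0' is:
  Dual:  min b^T y  s.t.  A^T y >= c,  y >= 0.

So the dual LP is:
  minimize  11y1 + 12y2 + 20y3
  subject to:
    y1 + y3 >= 4
    y2 + 4y3 >= 3
    y1, y2, y3 >= 0

Solving the primal: x* = (11, 2.25).
  primal value c^T x* = 50.75.
Solving the dual: y* = (3.25, 0, 0.75).
  dual value b^T y* = 50.75.
Strong duality: c^T x* = b^T y*. Confirmed.

50.75


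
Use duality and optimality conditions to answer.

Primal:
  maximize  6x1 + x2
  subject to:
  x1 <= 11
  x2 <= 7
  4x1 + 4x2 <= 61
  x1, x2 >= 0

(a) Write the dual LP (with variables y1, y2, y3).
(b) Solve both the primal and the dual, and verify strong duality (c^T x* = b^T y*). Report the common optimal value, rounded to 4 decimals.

The standard primal-dual pair for 'max c^T x s.t. A x <= b, x >= 0' is:
  Dual:  min b^T y  s.t.  A^T y >= c,  y >= 0.

So the dual LP is:
  minimize  11y1 + 7y2 + 61y3
  subject to:
    y1 + 4y3 >= 6
    y2 + 4y3 >= 1
    y1, y2, y3 >= 0

Solving the primal: x* = (11, 4.25).
  primal value c^T x* = 70.25.
Solving the dual: y* = (5, 0, 0.25).
  dual value b^T y* = 70.25.
Strong duality: c^T x* = b^T y*. Confirmed.

70.25


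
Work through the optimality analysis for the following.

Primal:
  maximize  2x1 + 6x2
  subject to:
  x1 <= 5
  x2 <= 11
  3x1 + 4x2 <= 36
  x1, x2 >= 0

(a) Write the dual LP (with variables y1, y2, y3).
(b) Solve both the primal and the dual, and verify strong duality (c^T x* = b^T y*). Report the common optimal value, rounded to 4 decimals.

The standard primal-dual pair for 'max c^T x s.t. A x <= b, x >= 0' is:
  Dual:  min b^T y  s.t.  A^T y >= c,  y >= 0.

So the dual LP is:
  minimize  5y1 + 11y2 + 36y3
  subject to:
    y1 + 3y3 >= 2
    y2 + 4y3 >= 6
    y1, y2, y3 >= 0

Solving the primal: x* = (0, 9).
  primal value c^T x* = 54.
Solving the dual: y* = (0, 0, 1.5).
  dual value b^T y* = 54.
Strong duality: c^T x* = b^T y*. Confirmed.

54


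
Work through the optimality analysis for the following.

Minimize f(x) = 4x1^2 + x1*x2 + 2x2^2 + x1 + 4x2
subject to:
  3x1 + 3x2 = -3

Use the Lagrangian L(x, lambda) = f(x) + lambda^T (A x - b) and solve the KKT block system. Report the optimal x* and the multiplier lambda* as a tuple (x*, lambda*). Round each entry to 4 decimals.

Form the Lagrangian:
  L(x, lambda) = (1/2) x^T Q x + c^T x + lambda^T (A x - b)
Stationarity (grad_x L = 0): Q x + c + A^T lambda = 0.
Primal feasibility: A x = b.

This gives the KKT block system:
  [ Q   A^T ] [ x     ]   [-c ]
  [ A    0  ] [ lambda ] = [ b ]

Solving the linear system:
  x*      = (0, -1)
  lambda* = (0)
  f(x*)   = -2

x* = (0, -1), lambda* = (0)


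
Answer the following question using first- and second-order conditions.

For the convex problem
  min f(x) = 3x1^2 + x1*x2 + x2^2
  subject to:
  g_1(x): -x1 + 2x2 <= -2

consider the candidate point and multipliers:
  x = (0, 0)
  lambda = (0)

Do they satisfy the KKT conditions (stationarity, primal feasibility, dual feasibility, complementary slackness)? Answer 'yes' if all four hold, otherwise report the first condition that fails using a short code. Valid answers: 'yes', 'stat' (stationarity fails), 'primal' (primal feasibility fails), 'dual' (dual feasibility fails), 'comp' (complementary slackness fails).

Gradient of f: grad f(x) = Q x + c = (0, 0)
Constraint values g_i(x) = a_i^T x - b_i:
  g_1((0, 0)) = 2
Stationarity residual: grad f(x) + sum_i lambda_i a_i = (0, 0)
  -> stationarity OK
Primal feasibility (all g_i <= 0): FAILS
Dual feasibility (all lambda_i >= 0): OK
Complementary slackness (lambda_i * g_i(x) = 0 for all i): OK

Verdict: the first failing condition is primal_feasibility -> primal.

primal


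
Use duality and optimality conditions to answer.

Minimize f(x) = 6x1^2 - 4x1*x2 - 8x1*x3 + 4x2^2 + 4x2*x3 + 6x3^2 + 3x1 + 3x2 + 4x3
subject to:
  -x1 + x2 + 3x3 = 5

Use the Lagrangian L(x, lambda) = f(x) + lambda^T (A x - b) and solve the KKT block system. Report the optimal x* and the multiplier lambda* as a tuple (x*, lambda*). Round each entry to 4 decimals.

Form the Lagrangian:
  L(x, lambda) = (1/2) x^T Q x + c^T x + lambda^T (A x - b)
Stationarity (grad_x L = 0): Q x + c + A^T lambda = 0.
Primal feasibility: A x = b.

This gives the KKT block system:
  [ Q   A^T ] [ x     ]   [-c ]
  [ A    0  ] [ lambda ] = [ b ]

Solving the linear system:
  x*      = (0.2586, -0.1983, 1.819)
  lambda* = (-7.6552)
  f(x*)   = 22.8664

x* = (0.2586, -0.1983, 1.819), lambda* = (-7.6552)


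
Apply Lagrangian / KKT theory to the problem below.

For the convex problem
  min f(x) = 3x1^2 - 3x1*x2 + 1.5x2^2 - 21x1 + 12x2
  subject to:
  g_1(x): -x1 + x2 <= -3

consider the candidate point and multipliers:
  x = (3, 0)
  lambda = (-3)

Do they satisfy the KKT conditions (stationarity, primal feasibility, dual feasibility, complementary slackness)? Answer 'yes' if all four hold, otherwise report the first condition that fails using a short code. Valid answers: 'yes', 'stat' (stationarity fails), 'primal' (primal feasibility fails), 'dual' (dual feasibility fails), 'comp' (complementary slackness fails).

Gradient of f: grad f(x) = Q x + c = (-3, 3)
Constraint values g_i(x) = a_i^T x - b_i:
  g_1((3, 0)) = 0
Stationarity residual: grad f(x) + sum_i lambda_i a_i = (0, 0)
  -> stationarity OK
Primal feasibility (all g_i <= 0): OK
Dual feasibility (all lambda_i >= 0): FAILS
Complementary slackness (lambda_i * g_i(x) = 0 for all i): OK

Verdict: the first failing condition is dual_feasibility -> dual.

dual


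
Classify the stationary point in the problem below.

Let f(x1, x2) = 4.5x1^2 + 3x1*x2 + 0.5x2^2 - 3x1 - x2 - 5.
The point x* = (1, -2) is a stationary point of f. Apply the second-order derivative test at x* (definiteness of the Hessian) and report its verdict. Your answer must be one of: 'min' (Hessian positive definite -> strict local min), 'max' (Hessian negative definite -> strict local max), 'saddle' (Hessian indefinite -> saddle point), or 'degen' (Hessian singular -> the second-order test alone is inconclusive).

Compute the Hessian H = grad^2 f:
  H = [[9, 3], [3, 1]]
Verify stationarity: grad f(x*) = H x* + g = (0, 0).
Eigenvalues of H: 0, 10.
H has a zero eigenvalue (singular; positive semidefinite but not definite), so H is neither positive definite, negative definite, nor indefinite. The second-order test alone is inconclusive -> degen.
(Indeed, f is constant along the null direction of H through x*, so x* is not a strict local extremum.)

degen


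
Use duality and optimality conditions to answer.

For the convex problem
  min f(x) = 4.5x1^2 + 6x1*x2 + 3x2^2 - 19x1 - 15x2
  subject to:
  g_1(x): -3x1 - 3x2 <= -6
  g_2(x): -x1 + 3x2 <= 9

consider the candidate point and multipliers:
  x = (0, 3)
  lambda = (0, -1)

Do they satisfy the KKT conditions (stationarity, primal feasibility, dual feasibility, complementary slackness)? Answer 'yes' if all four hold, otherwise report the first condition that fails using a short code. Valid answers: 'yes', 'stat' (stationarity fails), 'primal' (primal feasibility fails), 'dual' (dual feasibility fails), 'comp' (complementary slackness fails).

Gradient of f: grad f(x) = Q x + c = (-1, 3)
Constraint values g_i(x) = a_i^T x - b_i:
  g_1((0, 3)) = -3
  g_2((0, 3)) = 0
Stationarity residual: grad f(x) + sum_i lambda_i a_i = (0, 0)
  -> stationarity OK
Primal feasibility (all g_i <= 0): OK
Dual feasibility (all lambda_i >= 0): FAILS
Complementary slackness (lambda_i * g_i(x) = 0 for all i): OK

Verdict: the first failing condition is dual_feasibility -> dual.

dual


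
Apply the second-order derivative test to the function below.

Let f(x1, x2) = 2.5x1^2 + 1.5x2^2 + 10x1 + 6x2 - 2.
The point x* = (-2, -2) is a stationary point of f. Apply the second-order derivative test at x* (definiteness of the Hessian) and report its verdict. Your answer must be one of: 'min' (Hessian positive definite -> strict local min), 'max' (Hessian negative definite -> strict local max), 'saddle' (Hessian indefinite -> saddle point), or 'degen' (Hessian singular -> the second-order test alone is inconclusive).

Compute the Hessian H = grad^2 f:
  H = [[5, 0], [0, 3]]
Verify stationarity: grad f(x*) = H x* + g = (0, 0).
Eigenvalues of H: 3, 5.
Both eigenvalues > 0, so H is positive definite -> x* is a strict local min.

min


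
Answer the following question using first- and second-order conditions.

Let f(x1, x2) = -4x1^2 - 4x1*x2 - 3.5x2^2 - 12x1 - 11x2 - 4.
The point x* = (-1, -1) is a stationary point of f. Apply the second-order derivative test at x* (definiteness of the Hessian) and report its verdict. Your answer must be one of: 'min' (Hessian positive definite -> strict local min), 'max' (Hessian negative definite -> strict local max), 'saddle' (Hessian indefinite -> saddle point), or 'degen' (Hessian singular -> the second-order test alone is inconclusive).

Compute the Hessian H = grad^2 f:
  H = [[-8, -4], [-4, -7]]
Verify stationarity: grad f(x*) = H x* + g = (0, 0).
Eigenvalues of H: -11.5311, -3.4689.
Both eigenvalues < 0, so H is negative definite -> x* is a strict local max.

max


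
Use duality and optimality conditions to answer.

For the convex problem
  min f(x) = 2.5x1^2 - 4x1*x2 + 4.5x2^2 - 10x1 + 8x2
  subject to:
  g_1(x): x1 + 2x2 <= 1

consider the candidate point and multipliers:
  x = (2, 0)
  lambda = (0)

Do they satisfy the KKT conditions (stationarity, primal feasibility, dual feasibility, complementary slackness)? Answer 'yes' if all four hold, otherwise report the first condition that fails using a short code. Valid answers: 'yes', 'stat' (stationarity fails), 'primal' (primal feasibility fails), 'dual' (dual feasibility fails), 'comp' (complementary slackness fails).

Gradient of f: grad f(x) = Q x + c = (0, 0)
Constraint values g_i(x) = a_i^T x - b_i:
  g_1((2, 0)) = 1
Stationarity residual: grad f(x) + sum_i lambda_i a_i = (0, 0)
  -> stationarity OK
Primal feasibility (all g_i <= 0): FAILS
Dual feasibility (all lambda_i >= 0): OK
Complementary slackness (lambda_i * g_i(x) = 0 for all i): OK

Verdict: the first failing condition is primal_feasibility -> primal.

primal


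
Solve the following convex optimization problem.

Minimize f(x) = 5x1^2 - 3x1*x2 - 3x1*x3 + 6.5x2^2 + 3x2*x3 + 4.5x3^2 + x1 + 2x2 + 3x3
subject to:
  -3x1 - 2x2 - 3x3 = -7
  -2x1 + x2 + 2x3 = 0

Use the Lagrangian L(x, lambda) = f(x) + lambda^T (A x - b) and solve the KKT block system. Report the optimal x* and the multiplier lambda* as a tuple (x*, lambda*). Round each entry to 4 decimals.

Form the Lagrangian:
  L(x, lambda) = (1/2) x^T Q x + c^T x + lambda^T (A x - b)
Stationarity (grad_x L = 0): Q x + c + A^T lambda = 0.
Primal feasibility: A x = b.

This gives the KKT block system:
  [ Q   A^T ] [ x     ]   [-c ]
  [ A    0  ] [ lambda ] = [ b ]

Solving the linear system:
  x*      = (1.1368, 0.358, 0.9578)
  lambda* = (2.9508, -0.2158)
  f(x*)   = 12.6909

x* = (1.1368, 0.358, 0.9578), lambda* = (2.9508, -0.2158)


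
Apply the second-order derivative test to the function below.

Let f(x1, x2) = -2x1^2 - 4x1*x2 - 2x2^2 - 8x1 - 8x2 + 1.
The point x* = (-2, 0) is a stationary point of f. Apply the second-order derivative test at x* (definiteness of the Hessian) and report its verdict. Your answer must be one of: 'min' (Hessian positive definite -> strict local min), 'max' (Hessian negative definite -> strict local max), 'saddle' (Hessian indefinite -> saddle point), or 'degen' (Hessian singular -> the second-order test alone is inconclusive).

Compute the Hessian H = grad^2 f:
  H = [[-4, -4], [-4, -4]]
Verify stationarity: grad f(x*) = H x* + g = (0, 0).
Eigenvalues of H: -8, 0.
H has a zero eigenvalue (singular; negative semidefinite but not definite), so H is neither positive definite, negative definite, nor indefinite. The second-order test alone is inconclusive -> degen.
(Indeed, f is constant along the null direction of H through x*, so x* is not a strict local extremum.)

degen


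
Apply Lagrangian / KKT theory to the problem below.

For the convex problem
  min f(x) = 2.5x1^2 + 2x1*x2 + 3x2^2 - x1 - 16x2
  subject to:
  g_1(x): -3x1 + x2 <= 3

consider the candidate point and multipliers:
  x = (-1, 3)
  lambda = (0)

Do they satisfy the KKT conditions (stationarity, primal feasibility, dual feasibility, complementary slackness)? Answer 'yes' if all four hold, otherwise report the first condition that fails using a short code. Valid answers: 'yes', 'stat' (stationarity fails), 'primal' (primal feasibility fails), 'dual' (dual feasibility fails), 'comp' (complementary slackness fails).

Gradient of f: grad f(x) = Q x + c = (0, 0)
Constraint values g_i(x) = a_i^T x - b_i:
  g_1((-1, 3)) = 3
Stationarity residual: grad f(x) + sum_i lambda_i a_i = (0, 0)
  -> stationarity OK
Primal feasibility (all g_i <= 0): FAILS
Dual feasibility (all lambda_i >= 0): OK
Complementary slackness (lambda_i * g_i(x) = 0 for all i): OK

Verdict: the first failing condition is primal_feasibility -> primal.

primal


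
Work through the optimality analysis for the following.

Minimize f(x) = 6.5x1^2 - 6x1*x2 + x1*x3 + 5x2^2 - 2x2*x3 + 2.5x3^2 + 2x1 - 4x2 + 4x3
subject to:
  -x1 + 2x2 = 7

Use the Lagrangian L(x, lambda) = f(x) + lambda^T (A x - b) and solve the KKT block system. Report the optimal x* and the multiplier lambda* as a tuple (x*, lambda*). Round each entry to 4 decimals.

Form the Lagrangian:
  L(x, lambda) = (1/2) x^T Q x + c^T x + lambda^T (A x - b)
Stationarity (grad_x L = 0): Q x + c + A^T lambda = 0.
Primal feasibility: A x = b.

This gives the KKT block system:
  [ Q   A^T ] [ x     ]   [-c ]
  [ A    0  ] [ lambda ] = [ b ]

Solving the linear system:
  x*      = (0.3684, 3.6842, 0.6)
  lambda* = (-14.7158)
  f(x*)   = 45.7053

x* = (0.3684, 3.6842, 0.6), lambda* = (-14.7158)


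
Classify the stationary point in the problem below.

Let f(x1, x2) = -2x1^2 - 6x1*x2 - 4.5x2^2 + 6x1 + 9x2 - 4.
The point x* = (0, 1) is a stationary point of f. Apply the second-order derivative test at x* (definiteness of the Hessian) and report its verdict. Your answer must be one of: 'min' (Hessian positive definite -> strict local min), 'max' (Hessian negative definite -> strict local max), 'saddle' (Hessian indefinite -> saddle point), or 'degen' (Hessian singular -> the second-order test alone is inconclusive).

Compute the Hessian H = grad^2 f:
  H = [[-4, -6], [-6, -9]]
Verify stationarity: grad f(x*) = H x* + g = (0, 0).
Eigenvalues of H: -13, 0.
H has a zero eigenvalue (singular; negative semidefinite but not definite), so H is neither positive definite, negative definite, nor indefinite. The second-order test alone is inconclusive -> degen.
(Indeed, f is constant along the null direction of H through x*, so x* is not a strict local extremum.)

degen


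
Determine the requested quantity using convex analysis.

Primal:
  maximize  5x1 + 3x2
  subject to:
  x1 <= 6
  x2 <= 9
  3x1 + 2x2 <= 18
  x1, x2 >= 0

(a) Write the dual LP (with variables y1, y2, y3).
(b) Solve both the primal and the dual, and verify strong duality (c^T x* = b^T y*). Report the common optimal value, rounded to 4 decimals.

The standard primal-dual pair for 'max c^T x s.t. A x <= b, x >= 0' is:
  Dual:  min b^T y  s.t.  A^T y >= c,  y >= 0.

So the dual LP is:
  minimize  6y1 + 9y2 + 18y3
  subject to:
    y1 + 3y3 >= 5
    y2 + 2y3 >= 3
    y1, y2, y3 >= 0

Solving the primal: x* = (6, 0).
  primal value c^T x* = 30.
Solving the dual: y* = (0.5, 0, 1.5).
  dual value b^T y* = 30.
Strong duality: c^T x* = b^T y*. Confirmed.

30


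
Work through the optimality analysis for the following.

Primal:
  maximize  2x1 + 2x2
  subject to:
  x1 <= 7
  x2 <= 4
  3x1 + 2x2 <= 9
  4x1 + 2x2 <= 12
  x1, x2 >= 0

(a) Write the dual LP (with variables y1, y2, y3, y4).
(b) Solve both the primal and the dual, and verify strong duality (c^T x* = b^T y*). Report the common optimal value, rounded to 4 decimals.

The standard primal-dual pair for 'max c^T x s.t. A x <= b, x >= 0' is:
  Dual:  min b^T y  s.t.  A^T y >= c,  y >= 0.

So the dual LP is:
  minimize  7y1 + 4y2 + 9y3 + 12y4
  subject to:
    y1 + 3y3 + 4y4 >= 2
    y2 + 2y3 + 2y4 >= 2
    y1, y2, y3, y4 >= 0

Solving the primal: x* = (0.3333, 4).
  primal value c^T x* = 8.6667.
Solving the dual: y* = (0, 0.6667, 0.6667, 0).
  dual value b^T y* = 8.6667.
Strong duality: c^T x* = b^T y*. Confirmed.

8.6667


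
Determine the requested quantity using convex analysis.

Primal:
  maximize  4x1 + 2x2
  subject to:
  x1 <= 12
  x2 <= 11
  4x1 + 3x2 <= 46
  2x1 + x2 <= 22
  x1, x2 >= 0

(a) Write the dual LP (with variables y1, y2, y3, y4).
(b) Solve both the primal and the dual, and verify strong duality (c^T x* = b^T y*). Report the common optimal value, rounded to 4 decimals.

The standard primal-dual pair for 'max c^T x s.t. A x <= b, x >= 0' is:
  Dual:  min b^T y  s.t.  A^T y >= c,  y >= 0.

So the dual LP is:
  minimize  12y1 + 11y2 + 46y3 + 22y4
  subject to:
    y1 + 4y3 + 2y4 >= 4
    y2 + 3y3 + y4 >= 2
    y1, y2, y3, y4 >= 0

Solving the primal: x* = (10, 2).
  primal value c^T x* = 44.
Solving the dual: y* = (0, 0, 0, 2).
  dual value b^T y* = 44.
Strong duality: c^T x* = b^T y*. Confirmed.

44


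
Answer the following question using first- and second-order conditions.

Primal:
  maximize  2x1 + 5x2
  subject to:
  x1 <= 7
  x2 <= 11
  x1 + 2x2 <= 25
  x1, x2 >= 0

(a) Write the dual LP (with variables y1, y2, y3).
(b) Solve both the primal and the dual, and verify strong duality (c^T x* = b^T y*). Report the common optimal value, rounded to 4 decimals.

The standard primal-dual pair for 'max c^T x s.t. A x <= b, x >= 0' is:
  Dual:  min b^T y  s.t.  A^T y >= c,  y >= 0.

So the dual LP is:
  minimize  7y1 + 11y2 + 25y3
  subject to:
    y1 + y3 >= 2
    y2 + 2y3 >= 5
    y1, y2, y3 >= 0

Solving the primal: x* = (3, 11).
  primal value c^T x* = 61.
Solving the dual: y* = (0, 1, 2).
  dual value b^T y* = 61.
Strong duality: c^T x* = b^T y*. Confirmed.

61


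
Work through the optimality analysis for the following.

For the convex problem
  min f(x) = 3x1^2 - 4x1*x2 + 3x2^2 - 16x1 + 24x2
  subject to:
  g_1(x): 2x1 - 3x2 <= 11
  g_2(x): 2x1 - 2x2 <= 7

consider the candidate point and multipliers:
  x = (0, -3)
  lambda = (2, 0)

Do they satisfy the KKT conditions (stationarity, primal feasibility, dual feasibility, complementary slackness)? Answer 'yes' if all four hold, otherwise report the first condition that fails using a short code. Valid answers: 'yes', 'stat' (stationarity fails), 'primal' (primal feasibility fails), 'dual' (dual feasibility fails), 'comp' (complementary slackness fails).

Gradient of f: grad f(x) = Q x + c = (-4, 6)
Constraint values g_i(x) = a_i^T x - b_i:
  g_1((0, -3)) = -2
  g_2((0, -3)) = -1
Stationarity residual: grad f(x) + sum_i lambda_i a_i = (0, 0)
  -> stationarity OK
Primal feasibility (all g_i <= 0): OK
Dual feasibility (all lambda_i >= 0): OK
Complementary slackness (lambda_i * g_i(x) = 0 for all i): FAILS

Verdict: the first failing condition is complementary_slackness -> comp.

comp


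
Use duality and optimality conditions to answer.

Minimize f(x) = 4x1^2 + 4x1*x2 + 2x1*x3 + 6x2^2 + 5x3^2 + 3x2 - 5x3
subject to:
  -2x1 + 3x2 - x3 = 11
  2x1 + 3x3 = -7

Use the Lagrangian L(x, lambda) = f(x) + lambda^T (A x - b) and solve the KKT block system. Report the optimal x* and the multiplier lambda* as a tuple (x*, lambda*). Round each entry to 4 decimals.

Form the Lagrangian:
  L(x, lambda) = (1/2) x^T Q x + c^T x + lambda^T (A x - b)
Stationarity (grad_x L = 0): Q x + c + A^T lambda = 0.
Primal feasibility: A x = b.

This gives the KKT block system:
  [ Q   A^T ] [ x     ]   [-c ]
  [ A    0  ] [ lambda ] = [ b ]

Solving the linear system:
  x*      = (-2.7075, 1.6855, -0.5283)
  lambda* = (-4.1321, 3.8553)
  f(x*)   = 40.0692

x* = (-2.7075, 1.6855, -0.5283), lambda* = (-4.1321, 3.8553)


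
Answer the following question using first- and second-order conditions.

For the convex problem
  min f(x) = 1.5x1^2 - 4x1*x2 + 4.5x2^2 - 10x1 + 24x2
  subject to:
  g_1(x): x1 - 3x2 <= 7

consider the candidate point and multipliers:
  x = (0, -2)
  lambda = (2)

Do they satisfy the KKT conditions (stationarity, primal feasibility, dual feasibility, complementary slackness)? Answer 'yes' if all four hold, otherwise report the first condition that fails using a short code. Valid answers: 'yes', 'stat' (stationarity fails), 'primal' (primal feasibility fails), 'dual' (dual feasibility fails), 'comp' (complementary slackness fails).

Gradient of f: grad f(x) = Q x + c = (-2, 6)
Constraint values g_i(x) = a_i^T x - b_i:
  g_1((0, -2)) = -1
Stationarity residual: grad f(x) + sum_i lambda_i a_i = (0, 0)
  -> stationarity OK
Primal feasibility (all g_i <= 0): OK
Dual feasibility (all lambda_i >= 0): OK
Complementary slackness (lambda_i * g_i(x) = 0 for all i): FAILS

Verdict: the first failing condition is complementary_slackness -> comp.

comp
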